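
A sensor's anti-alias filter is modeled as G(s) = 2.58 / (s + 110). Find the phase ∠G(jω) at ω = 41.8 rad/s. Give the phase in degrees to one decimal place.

∠(j41.8 + 110) = arctan(41.8/110) = 20.81°
∠G(j41.8) = −20.81° = -20.81°

-20.8°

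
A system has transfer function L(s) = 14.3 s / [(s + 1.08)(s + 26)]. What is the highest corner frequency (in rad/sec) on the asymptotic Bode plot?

Break frequencies occur at each pole and zero magnitude: 1.08 rad/sec, 26 rad/sec.
The highest is 26 rad/sec.

26 rad/sec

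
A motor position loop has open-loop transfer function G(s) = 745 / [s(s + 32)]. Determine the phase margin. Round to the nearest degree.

Gain crossover: |G(jω)| = 1 at ω ≈ 19.8 rad/sec.
∠G(j19.8) = −90° − arctan(19.8/32) ≈ -121.74°
PM = 180° + (-121.74°) = 58.26°

58°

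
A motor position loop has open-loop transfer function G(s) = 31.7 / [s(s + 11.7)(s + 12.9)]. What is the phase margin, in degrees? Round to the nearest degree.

88°

Gain crossover: |G(jω)| = 1 at ω ≈ 0.21 rad/s.
∠G(j0.21) = −90° − arctan(0.21/11.7) − arctan(0.21/12.9) ≈ -91.96°
PM = 180° + (-91.96°) = 88.04°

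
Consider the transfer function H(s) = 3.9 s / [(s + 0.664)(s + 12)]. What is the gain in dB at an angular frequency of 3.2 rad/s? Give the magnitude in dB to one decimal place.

|j3.2| = 3.2
|j3.2 + 0.664| = √(3.2² + 0.664²) = 3.268
|j3.2 + 12| = √(3.2² + 12²) = 12.42
|H(j3.2)| = 3.9 × 3.2 / (3.268 × 12.42) = 0.30748
20 log₁₀(0.30748) = -10.24 dB

-10.2 dB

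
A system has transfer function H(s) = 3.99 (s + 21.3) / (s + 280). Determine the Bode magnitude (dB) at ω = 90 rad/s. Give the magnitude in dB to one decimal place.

|j90 + 21.3| = √(90² + 21.3²) = 92.49
|j90 + 280| = √(90² + 280²) = 294.1
|H(j90)| = 3.99 × 92.49 / 294.1 = 1.2547
20 log₁₀(1.2547) = 1.97 dB

2.0 dB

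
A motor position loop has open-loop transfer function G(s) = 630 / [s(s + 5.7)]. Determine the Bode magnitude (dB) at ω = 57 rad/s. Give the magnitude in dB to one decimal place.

-14.3 dB

|j57 + 5.7| = √(57² + 5.7²) = 57.28
|j57| = 57
|G(j57)| = 630 / (57.28 × 57) = 0.19294
20 log₁₀(0.19294) = -14.29 dB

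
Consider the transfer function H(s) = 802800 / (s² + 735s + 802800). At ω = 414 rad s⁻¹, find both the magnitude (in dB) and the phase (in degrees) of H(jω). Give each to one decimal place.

|(j414)² + 735(j414) + 802800| = |6.314e+05 + j3.0429e+05| = 7.009e+05
|H(j414)| = 802800 / 7.009e+05 = 1.1454
20 log₁₀(1.1454) = 1.18 dB
∠[(j414)² + 735(j414) + 802800] = ∠[6.314e+05 + j3.0429e+05] = 25.73°
∠H(j414) = −25.73° = -25.73°

|H| = 1.2 dB, ∠H = -25.7°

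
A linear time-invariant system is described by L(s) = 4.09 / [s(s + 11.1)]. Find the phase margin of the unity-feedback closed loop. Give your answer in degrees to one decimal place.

88.1°

Gain crossover: |L(jω)| = 1 at ω ≈ 0.368 rad/sec.
∠L(j0.368) = −90° − arctan(0.368/11.1) ≈ -91.90°
PM = 180° + (-91.90°) = 88.10°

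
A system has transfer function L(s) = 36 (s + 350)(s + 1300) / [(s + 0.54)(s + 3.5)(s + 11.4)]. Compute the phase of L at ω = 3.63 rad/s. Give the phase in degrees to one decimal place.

-144.5°

∠(j3.63 + 350) = arctan(3.63/350) = 0.59°
∠(j3.63 + 1300) = arctan(3.63/1300) = 0.16°
∠(j3.63 + 0.54) = arctan(3.63/0.54) = 81.54°
∠(j3.63 + 3.5) = arctan(3.63/3.5) = 46.04°
∠(j3.63 + 11.4) = arctan(3.63/11.4) = 17.66°
∠L(j3.63) = 0.59° + 0.16° − (81.54° + 46.04° + 17.66°) = -144.49°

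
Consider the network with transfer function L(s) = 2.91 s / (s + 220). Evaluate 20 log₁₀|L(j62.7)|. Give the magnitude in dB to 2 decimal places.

|j62.7| = 62.7
|j62.7 + 220| = √(62.7² + 220²) = 228.8
|L(j62.7)| = 2.91 × 62.7 / 228.8 = 0.79759
20 log₁₀(0.79759) = -1.964 dB

-1.96 dB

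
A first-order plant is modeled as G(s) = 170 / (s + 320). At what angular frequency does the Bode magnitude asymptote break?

320 rad/s

The single real pole at s = −320 gives a corner at ω = 320 rad/s.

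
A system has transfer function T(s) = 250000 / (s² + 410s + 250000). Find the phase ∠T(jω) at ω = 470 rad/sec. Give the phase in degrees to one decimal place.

∠[(j470)² + 410(j470) + 250000] = ∠[29100 + j1.927e+05] = 81.41°
∠T(j470) = −81.41° = -81.41°

-81.4°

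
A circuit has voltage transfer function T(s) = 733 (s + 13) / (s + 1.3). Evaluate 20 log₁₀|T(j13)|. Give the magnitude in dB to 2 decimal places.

|j13 + 13| = √(13² + 13²) = 18.38
|j13 + 1.3| = √(13² + 1.3²) = 13.06
|T(j13)| = 733 × 18.38 / 13.06 = 1031.5
20 log₁₀(1031.5) = 60.269 dB

60.27 dB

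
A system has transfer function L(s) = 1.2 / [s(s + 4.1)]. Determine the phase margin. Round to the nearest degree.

86 deg

Gain crossover: |L(jω)| = 1 at ω ≈ 0.292 rad/s.
∠L(j0.292) = −90° − arctan(0.292/4.1) ≈ -94.07°
PM = 180° + (-94.07°) = 85.93°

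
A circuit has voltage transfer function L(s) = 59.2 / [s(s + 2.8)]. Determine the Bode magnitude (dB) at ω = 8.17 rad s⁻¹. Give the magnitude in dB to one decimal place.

|j8.17 + 2.8| = √(8.17² + 2.8²) = 8.636
|j8.17| = 8.17
|L(j8.17)| = 59.2 / (8.636 × 8.17) = 0.839
20 log₁₀(0.839) = -1.52 dB

-1.5 dB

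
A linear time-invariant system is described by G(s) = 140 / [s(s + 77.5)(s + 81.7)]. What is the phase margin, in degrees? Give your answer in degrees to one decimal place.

90.0°

Gain crossover: |G(jω)| = 1 at ω ≈ 0.0221 rad/sec.
∠G(j0.0221) = −90° − arctan(0.0221/77.5) − arctan(0.0221/81.7) ≈ -90.03°
PM = 180° + (-90.03°) = 89.97°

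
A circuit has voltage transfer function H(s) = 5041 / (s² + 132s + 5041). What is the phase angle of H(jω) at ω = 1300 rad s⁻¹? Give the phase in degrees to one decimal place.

-174.2°

∠[(j1300)² + 132(j1300) + 5041] = ∠[-1.685e+06 + j1.716e+05] = 174.18°
∠H(j1300) = −174.18° = -174.18°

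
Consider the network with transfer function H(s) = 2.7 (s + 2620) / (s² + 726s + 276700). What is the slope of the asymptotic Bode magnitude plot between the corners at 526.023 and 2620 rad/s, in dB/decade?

In this band the factors already past their corner are: complex pole pair at ωₙ ≈ 526; net slope = -40 dB/decade.

-40 dB/decade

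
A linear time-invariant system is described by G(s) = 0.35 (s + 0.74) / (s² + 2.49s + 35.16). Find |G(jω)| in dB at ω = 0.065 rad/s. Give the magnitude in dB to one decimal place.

-42.6 dB

|j0.065 + 0.74| = √(0.065² + 0.74²) = 0.7428
|(j0.065)² + 2.49(j0.065) + 35.16| = |35.156 + j0.16185| = 35.16
|G(j0.065)| = 0.35 × 0.7428 / 35.16 = 0.0073955
20 log₁₀(0.0073955) = -42.62 dB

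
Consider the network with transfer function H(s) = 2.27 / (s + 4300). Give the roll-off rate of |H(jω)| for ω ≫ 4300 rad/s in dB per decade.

With 0 zeros and 1 pole, the high-frequency asymptotic slope is 20 × (0 − 1) = -20 dB/decade.

-20 dB/decade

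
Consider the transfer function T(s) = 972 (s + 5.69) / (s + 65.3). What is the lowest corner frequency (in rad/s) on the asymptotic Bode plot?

5.69 rad/s

Break frequencies occur at each pole and zero magnitude: 5.69 rad/s, 65.3 rad/s.
The lowest is 5.69 rad/s.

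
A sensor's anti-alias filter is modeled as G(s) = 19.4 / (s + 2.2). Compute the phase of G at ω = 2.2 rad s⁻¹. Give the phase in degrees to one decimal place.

∠(j2.2 + 2.2) = arctan(2.2/2.2) = 45.00°
∠G(j2.2) = −45.00° = -45.00°

-45.0°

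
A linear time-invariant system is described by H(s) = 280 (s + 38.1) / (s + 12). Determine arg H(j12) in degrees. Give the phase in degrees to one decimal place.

∠(j12 + 38.1) = arctan(12/38.1) = 17.48°
∠(j12 + 12) = arctan(12/12) = 45.00°
∠H(j12) = 17.48° − 45.00° = -27.52°

-27.5 deg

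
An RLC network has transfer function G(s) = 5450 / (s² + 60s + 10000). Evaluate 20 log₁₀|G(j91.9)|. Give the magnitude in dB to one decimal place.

|(j91.9)² + 60(j91.9) + 10000| = |1554.4 + j5514| = 5729
|G(j91.9)| = 5450 / 5729 = 0.95132
20 log₁₀(0.95132) = -0.43 dB

-0.4 dB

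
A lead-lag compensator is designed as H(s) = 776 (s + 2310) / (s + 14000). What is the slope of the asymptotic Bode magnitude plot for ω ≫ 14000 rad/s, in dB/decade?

0 dB/decade

With 1 zero and 1 pole, the high-frequency asymptotic slope is 20 × (1 − 1) = 0 dB/decade.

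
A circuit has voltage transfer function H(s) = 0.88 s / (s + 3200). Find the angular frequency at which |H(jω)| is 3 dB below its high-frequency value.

For a single-pole high-pass, the −3 dB point is at the pole: ω = 3200 rad/s.

3200 rad/s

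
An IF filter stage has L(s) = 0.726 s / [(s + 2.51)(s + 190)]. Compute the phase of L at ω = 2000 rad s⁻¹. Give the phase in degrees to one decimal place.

-84.5°

∠(j2000) = 90.00°
∠(j2000 + 2.51) = arctan(2000/2.51) = 89.93°
∠(j2000 + 190) = arctan(2000/190) = 84.57°
∠L(j2000) = 90.00° − (89.93° + 84.57°) = -84.50°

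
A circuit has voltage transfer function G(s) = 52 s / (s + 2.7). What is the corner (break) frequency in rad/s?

The single real pole at s = −2.7 gives a corner at ω = 2.7 rad/s.

2.7 rad/s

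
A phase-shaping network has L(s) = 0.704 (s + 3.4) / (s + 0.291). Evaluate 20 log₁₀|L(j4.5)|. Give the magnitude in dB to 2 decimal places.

|j4.5 + 3.4| = √(4.5² + 3.4²) = 5.64
|j4.5 + 0.291| = √(4.5² + 0.291²) = 4.509
|L(j4.5)| = 0.704 × 5.64 / 4.509 = 0.88051
20 log₁₀(0.88051) = -1.105 dB

-1.11 dB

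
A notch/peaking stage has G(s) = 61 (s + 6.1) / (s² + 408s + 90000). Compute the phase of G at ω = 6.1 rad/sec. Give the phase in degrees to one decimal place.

43.4°

∠(j6.1 + 6.1) = arctan(6.1/6.1) = 45.00°
∠[(j6.1)² + 408(j6.1) + 90000] = ∠[89963 + j2488.8] = 1.58°
∠G(j6.1) = 45.00° − 1.58° = 43.42°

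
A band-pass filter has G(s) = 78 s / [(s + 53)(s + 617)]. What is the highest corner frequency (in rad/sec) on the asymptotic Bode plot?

617 rad/sec

Break frequencies occur at each pole and zero magnitude: 53 rad/sec, 617 rad/sec.
The highest is 617 rad/sec.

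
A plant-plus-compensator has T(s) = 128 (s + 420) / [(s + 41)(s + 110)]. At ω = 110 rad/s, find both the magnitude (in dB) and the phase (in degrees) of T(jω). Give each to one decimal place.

|T| = 9.7 dB, ∠T = -99.9°

|j110 + 420| = √(110² + 420²) = 434.2
|j110 + 41| = √(110² + 41²) = 117.4
|j110 + 110| = √(110² + 110²) = 155.6
|T(j110)| = 128 × 434.2 / (117.4 × 155.6) = 3.0431
20 log₁₀(3.0431) = 9.67 dB
∠(j110 + 420) = arctan(110/420) = 14.68°
∠(j110 + 41) = arctan(110/41) = 69.56°
∠(j110 + 110) = arctan(110/110) = 45.00°
∠T(j110) = 14.68° − (69.56° + 45.00°) = -99.88°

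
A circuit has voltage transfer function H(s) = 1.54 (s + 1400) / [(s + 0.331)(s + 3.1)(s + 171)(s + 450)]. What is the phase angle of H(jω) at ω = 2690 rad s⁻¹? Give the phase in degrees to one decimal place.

∠(j2690 + 1400) = arctan(2690/1400) = 62.51°
∠(j2690 + 0.331) = arctan(2690/0.331) = 89.99°
∠(j2690 + 3.1) = arctan(2690/3.1) = 89.93°
∠(j2690 + 171) = arctan(2690/171) = 86.36°
∠(j2690 + 450) = arctan(2690/450) = 80.50°
∠H(j2690) = 62.51° − (89.99° + 89.93° + 86.36° + 80.50°) = -284.29°

-284.3 deg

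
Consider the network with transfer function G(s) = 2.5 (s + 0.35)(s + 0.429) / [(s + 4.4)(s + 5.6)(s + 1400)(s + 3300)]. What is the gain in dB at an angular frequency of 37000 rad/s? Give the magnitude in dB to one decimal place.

-174.8 dB

|j37000 + 0.35| = √(37000² + 0.35²) = 3.7e+04
|j37000 + 0.429| = √(37000² + 0.429²) = 3.7e+04
|j37000 + 4.4| = √(37000² + 4.4²) = 3.7e+04
|j37000 + 5.6| = √(37000² + 5.6²) = 3.7e+04
|j37000 + 1400| = √(37000² + 1400²) = 3.703e+04
|j37000 + 3300| = √(37000² + 3300²) = 3.715e+04
|G(j37000)| = 2.5 × 3.7e+04 × 3.7e+04 / (3.7e+04 × 3.7e+04 × 3.703e+04 × 3.715e+04) = 1.8176e-09
20 log₁₀(1.8176e-09) = -174.81 dB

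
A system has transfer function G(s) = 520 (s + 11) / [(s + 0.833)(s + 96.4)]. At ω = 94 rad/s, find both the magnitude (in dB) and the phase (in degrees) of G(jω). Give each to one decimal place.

|j94 + 11| = √(94² + 11²) = 94.64
|j94 + 0.833| = √(94² + 0.833²) = 94
|j94 + 96.4| = √(94² + 96.4²) = 134.6
|G(j94)| = 520 × 94.64 / (94 × 134.6) = 3.8882
20 log₁₀(3.8882) = 11.80 dB
∠(j94 + 11) = arctan(94/11) = 83.33°
∠(j94 + 0.833) = arctan(94/0.833) = 89.49°
∠(j94 + 96.4) = arctan(94/96.4) = 44.28°
∠G(j94) = 83.33° − (89.49° + 44.28°) = -50.44°

|G| = 11.8 dB, ∠G = -50.4°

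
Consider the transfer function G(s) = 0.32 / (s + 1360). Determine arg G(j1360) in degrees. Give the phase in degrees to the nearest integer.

∠(j1360 + 1360) = arctan(1360/1360) = 45.00°
∠G(j1360) = −45.00° = -45.00°

-45°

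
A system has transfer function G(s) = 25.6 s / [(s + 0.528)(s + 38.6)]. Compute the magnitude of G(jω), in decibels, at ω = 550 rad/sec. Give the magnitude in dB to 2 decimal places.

-26.66 dB

|j550| = 550
|j550 + 0.528| = √(550² + 0.528²) = 550
|j550 + 38.6| = √(550² + 38.6²) = 551.4
|G(j550)| = 25.6 × 550 / (550 × 551.4) = 0.046431
20 log₁₀(0.046431) = -26.664 dB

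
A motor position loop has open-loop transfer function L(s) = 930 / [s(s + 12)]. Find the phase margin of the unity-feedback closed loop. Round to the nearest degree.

22°

Gain crossover: |L(jω)| = 1 at ω ≈ 29.3 rad s⁻¹.
∠L(j29.3) = −90° − arctan(29.3/12) ≈ -157.75°
PM = 180° + (-157.75°) = 22.25°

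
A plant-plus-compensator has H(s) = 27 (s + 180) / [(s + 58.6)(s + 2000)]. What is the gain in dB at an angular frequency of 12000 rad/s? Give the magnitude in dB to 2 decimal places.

-53.07 dB

|j12000 + 180| = √(12000² + 180²) = 1.2e+04
|j12000 + 58.6| = √(12000² + 58.6²) = 1.2e+04
|j12000 + 2000| = √(12000² + 2000²) = 1.217e+04
|H(j12000)| = 27 × 1.2e+04 / (1.2e+04 × 1.217e+04) = 0.0022196
20 log₁₀(0.0022196) = -53.074 dB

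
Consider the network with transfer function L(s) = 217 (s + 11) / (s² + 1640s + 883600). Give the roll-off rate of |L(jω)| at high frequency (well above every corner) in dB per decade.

With 1 zero and 2 poles, the high-frequency asymptotic slope is 20 × (1 − 2) = -20 dB/decade.

-20 dB/decade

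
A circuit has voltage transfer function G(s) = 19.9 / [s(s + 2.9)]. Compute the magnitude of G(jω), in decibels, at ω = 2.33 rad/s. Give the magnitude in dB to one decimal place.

|j2.33 + 2.9| = √(2.33² + 2.9²) = 3.72
|j2.33| = 2.33
|G(j2.33)| = 19.9 / (3.72 × 2.33) = 2.2959
20 log₁₀(2.2959) = 7.22 dB

7.2 dB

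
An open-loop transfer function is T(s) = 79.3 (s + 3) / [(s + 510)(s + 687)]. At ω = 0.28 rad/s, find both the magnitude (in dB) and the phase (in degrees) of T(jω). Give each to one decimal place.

|T| = -63.3 dB, ∠T = 5.3°

|j0.28 + 3| = √(0.28² + 3²) = 3.013
|j0.28 + 510| = √(0.28² + 510²) = 510
|j0.28 + 687| = √(0.28² + 687²) = 687
|T(j0.28)| = 79.3 × 3.013 / (510 × 687) = 0.00068195
20 log₁₀(0.00068195) = -63.32 dB
∠(j0.28 + 3) = arctan(0.28/3) = 5.33°
∠(j0.28 + 510) = arctan(0.28/510) = 0.03°
∠(j0.28 + 687) = arctan(0.28/687) = 0.02°
∠T(j0.28) = 5.33° − (0.03° + 0.02°) = 5.28°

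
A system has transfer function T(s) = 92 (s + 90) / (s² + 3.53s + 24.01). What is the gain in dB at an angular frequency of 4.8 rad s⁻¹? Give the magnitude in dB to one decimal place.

|j4.8 + 90| = √(4.8² + 90²) = 90.13
|(j4.8)² + 3.53(j4.8) + 24.01| = |0.97 + j16.944| = 16.97
|T(j4.8)| = 92 × 90.13 / 16.97 = 488.56
20 log₁₀(488.56) = 53.78 dB

53.8 dB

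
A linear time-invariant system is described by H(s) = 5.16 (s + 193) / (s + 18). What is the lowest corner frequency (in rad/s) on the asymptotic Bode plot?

18 rad/s

Break frequencies occur at each pole and zero magnitude: 18 rad/s, 193 rad/s.
The lowest is 18 rad/s.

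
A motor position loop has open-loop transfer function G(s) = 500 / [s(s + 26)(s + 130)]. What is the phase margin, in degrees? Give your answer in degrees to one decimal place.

Gain crossover: |G(jω)| = 1 at ω ≈ 0.148 rad s⁻¹.
∠G(j0.148) = −90° − arctan(0.148/26) − arctan(0.148/130) ≈ -90.39°
PM = 180° + (-90.39°) = 89.61°

89.6°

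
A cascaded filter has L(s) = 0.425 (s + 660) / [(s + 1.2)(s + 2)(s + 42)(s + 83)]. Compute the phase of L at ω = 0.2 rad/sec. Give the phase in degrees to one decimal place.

∠(j0.2 + 660) = arctan(0.2/660) = 0.02°
∠(j0.2 + 1.2) = arctan(0.2/1.2) = 9.46°
∠(j0.2 + 2) = arctan(0.2/2) = 5.71°
∠(j0.2 + 42) = arctan(0.2/42) = 0.27°
∠(j0.2 + 83) = arctan(0.2/83) = 0.14°
∠L(j0.2) = 0.02° − (9.46° + 5.71° + 0.27° + 0.14°) = -15.57°

-15.6 deg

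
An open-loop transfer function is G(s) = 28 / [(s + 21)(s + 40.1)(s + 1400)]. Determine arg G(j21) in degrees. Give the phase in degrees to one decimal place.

-73.5°

∠(j21 + 21) = arctan(21/21) = 45.00°
∠(j21 + 40.1) = arctan(21/40.1) = 27.64°
∠(j21 + 1400) = arctan(21/1400) = 0.86°
∠G(j21) = − (45.00° + 27.64° + 0.86°) = -73.50°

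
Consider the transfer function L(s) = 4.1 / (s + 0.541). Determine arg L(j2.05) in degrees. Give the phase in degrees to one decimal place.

∠(j2.05 + 0.541) = arctan(2.05/0.541) = 75.22°
∠L(j2.05) = −75.22° = -75.22°

-75.2 deg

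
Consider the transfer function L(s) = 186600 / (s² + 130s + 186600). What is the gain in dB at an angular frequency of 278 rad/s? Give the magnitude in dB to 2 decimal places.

4.19 dB

|(j278)² + 130(j278) + 186600| = |1.0932e+05 + j36140| = 1.151e+05
|L(j278)| = 186600 / 1.151e+05 = 1.6207
20 log₁₀(1.6207) = 4.194 dB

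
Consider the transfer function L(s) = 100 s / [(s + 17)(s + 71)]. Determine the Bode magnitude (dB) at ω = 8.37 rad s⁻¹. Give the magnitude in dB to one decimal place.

|j8.37| = 8.37
|j8.37 + 17| = √(8.37² + 17²) = 18.95
|j8.37 + 71| = √(8.37² + 71²) = 71.49
|L(j8.37)| = 100 × 8.37 / (18.95 × 71.49) = 0.61786
20 log₁₀(0.61786) = -4.18 dB

-4.2 dB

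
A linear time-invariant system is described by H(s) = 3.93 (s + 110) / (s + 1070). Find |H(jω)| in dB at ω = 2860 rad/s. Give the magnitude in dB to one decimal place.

11.3 dB

|j2860 + 110| = √(2860² + 110²) = 2862
|j2860 + 1070| = √(2860² + 1070²) = 3054
|H(j2860)| = 3.93 × 2862 / 3054 = 3.6836
20 log₁₀(3.6836) = 11.33 dB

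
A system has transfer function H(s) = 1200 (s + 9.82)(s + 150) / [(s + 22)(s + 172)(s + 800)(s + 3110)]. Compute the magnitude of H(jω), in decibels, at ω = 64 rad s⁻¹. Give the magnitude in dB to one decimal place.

|j64 + 9.82| = √(64² + 9.82²) = 64.75
|j64 + 150| = √(64² + 150²) = 163.1
|j64 + 22| = √(64² + 22²) = 67.68
|j64 + 172| = √(64² + 172²) = 183.5
|j64 + 800| = √(64² + 800²) = 802.6
|j64 + 3110| = √(64² + 3110²) = 3111
|H(j64)| = 1200 × 64.75 × 163.1 / (67.68 × 183.5 × 802.6 × 3111) = 0.00040867
20 log₁₀(0.00040867) = -67.77 dB

-67.8 dB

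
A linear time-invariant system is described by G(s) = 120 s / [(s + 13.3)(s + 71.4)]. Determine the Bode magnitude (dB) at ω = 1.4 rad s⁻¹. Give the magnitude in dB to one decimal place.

|j1.4| = 1.4
|j1.4 + 13.3| = √(1.4² + 13.3²) = 13.37
|j1.4 + 71.4| = √(1.4² + 71.4²) = 71.41
|G(j1.4)| = 120 × 1.4 / (13.37 × 71.41) = 0.17591
20 log₁₀(0.17591) = -15.09 dB

-15.1 dB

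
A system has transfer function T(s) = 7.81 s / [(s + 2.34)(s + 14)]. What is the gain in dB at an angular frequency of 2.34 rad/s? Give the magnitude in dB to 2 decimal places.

|j2.34| = 2.34
|j2.34 + 2.34| = √(2.34² + 2.34²) = 3.309
|j2.34 + 14| = √(2.34² + 14²) = 14.19
|T(j2.34)| = 7.81 × 2.34 / (3.309 × 14.19) = 0.38907
20 log₁₀(0.38907) = -8.200 dB

-8.20 dB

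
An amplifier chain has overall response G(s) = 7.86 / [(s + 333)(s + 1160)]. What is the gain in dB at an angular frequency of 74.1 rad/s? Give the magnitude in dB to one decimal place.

-94.1 dB

|j74.1 + 333| = √(74.1² + 333²) = 341.1
|j74.1 + 1160| = √(74.1² + 1160²) = 1162
|G(j74.1)| = 7.86 / (341.1 × 1162) = 1.9822e-05
20 log₁₀(1.9822e-05) = -94.06 dB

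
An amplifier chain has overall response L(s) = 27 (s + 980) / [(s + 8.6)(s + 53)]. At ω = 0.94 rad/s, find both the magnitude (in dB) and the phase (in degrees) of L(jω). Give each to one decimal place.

|j0.94 + 980| = √(0.94² + 980²) = 980
|j0.94 + 8.6| = √(0.94² + 8.6²) = 8.651
|j0.94 + 53| = √(0.94² + 53²) = 53.01
|L(j0.94)| = 27 × 980 / (8.651 × 53.01) = 57.699
20 log₁₀(57.699) = 35.22 dB
∠(j0.94 + 980) = arctan(0.94/980) = 0.05°
∠(j0.94 + 8.6) = arctan(0.94/8.6) = 6.24°
∠(j0.94 + 53) = arctan(0.94/53) = 1.02°
∠L(j0.94) = 0.05° − (6.24° + 1.02°) = -7.20°

|L| = 35.2 dB, ∠L = -7.2 deg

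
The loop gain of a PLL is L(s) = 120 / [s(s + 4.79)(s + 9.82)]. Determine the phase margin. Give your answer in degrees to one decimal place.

Gain crossover: |L(jω)| = 1 at ω ≈ 2.25 rad/sec.
∠L(j2.25) = −90° − arctan(2.25/4.79) − arctan(2.25/9.82) ≈ -128.08°
PM = 180° + (-128.08°) = 51.92°

51.9°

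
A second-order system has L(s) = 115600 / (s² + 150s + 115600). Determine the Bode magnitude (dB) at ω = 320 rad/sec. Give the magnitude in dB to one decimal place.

|(j320)² + 150(j320) + 115600| = |13200 + j48000| = 4.978e+04
|L(j320)| = 115600 / 4.978e+04 = 2.3221
20 log₁₀(2.3221) = 7.32 dB

7.3 dB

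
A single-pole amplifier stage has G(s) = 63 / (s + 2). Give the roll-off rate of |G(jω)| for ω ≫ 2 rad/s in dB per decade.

With 0 zeros and 1 pole, the high-frequency asymptotic slope is 20 × (0 − 1) = -20 dB/decade.

-20 dB/decade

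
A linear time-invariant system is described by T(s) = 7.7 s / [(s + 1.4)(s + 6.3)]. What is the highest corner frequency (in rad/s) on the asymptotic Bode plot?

6.3 rad/s

Break frequencies occur at each pole and zero magnitude: 1.4 rad/s, 6.3 rad/s.
The highest is 6.3 rad/s.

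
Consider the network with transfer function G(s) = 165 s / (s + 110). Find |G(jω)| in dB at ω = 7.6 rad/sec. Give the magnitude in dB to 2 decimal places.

21.12 dB

|j7.6| = 7.6
|j7.6 + 110| = √(7.6² + 110²) = 110.3
|G(j7.6)| = 165 × 7.6 / 110.3 = 11.373
20 log₁₀(11.373) = 21.117 dB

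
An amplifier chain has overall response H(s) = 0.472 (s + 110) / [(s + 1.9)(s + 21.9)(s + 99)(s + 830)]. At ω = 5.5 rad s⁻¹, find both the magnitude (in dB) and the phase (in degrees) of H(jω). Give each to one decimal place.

|H| = -106.4 dB, ∠H = -85.7°

|j5.5 + 110| = √(5.5² + 110²) = 110.1
|j5.5 + 1.9| = √(5.5² + 1.9²) = 5.819
|j5.5 + 21.9| = √(5.5² + 21.9²) = 22.58
|j5.5 + 99| = √(5.5² + 99²) = 99.15
|j5.5 + 830| = √(5.5² + 830²) = 830
|H(j5.5)| = 0.472 × 110.1 / (5.819 × 22.58 × 99.15 × 830) = 4.8075e-06
20 log₁₀(4.8075e-06) = -106.36 dB
∠(j5.5 + 110) = arctan(5.5/110) = 2.86°
∠(j5.5 + 1.9) = arctan(5.5/1.9) = 70.94°
∠(j5.5 + 21.9) = arctan(5.5/21.9) = 14.10°
∠(j5.5 + 99) = arctan(5.5/99) = 3.18°
∠(j5.5 + 830) = arctan(5.5/830) = 0.38°
∠H(j5.5) = 2.86° − (70.94° + 14.10° + 3.18° + 0.38°) = -85.74°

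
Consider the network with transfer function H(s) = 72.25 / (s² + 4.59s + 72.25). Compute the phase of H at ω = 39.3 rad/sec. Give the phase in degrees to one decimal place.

∠[(j39.3)² + 4.59(j39.3) + 72.25] = ∠[-1472.2 + j180.39] = 173.01°
∠H(j39.3) = −173.01° = -173.01°

-173.0 deg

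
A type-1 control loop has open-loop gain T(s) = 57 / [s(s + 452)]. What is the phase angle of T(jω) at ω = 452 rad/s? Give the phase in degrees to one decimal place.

-135.0°

∠(j452 + 452) = arctan(452/452) = 45.00°
∠(j452) = 90.00°
∠T(j452) = − (45.00° + 90.00°) = -135.00°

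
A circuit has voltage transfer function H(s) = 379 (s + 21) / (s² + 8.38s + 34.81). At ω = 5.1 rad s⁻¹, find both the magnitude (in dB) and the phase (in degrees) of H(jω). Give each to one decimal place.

|H| = 45.5 dB, ∠H = -64.7°

|j5.1 + 21| = √(5.1² + 21²) = 21.61
|(j5.1)² + 8.38(j5.1) + 34.81| = |8.8 + j42.738| = 43.63
|H(j5.1)| = 379 × 21.61 / 43.63 = 187.7
20 log₁₀(187.7) = 45.47 dB
∠(j5.1 + 21) = arctan(5.1/21) = 13.65°
∠[(j5.1)² + 8.38(j5.1) + 34.81] = ∠[8.8 + j42.738] = 78.37°
∠H(j5.1) = 13.65° − 78.37° = -64.71°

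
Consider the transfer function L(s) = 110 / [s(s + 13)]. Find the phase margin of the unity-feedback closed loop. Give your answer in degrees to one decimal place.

60.5 deg

Gain crossover: |L(jω)| = 1 at ω ≈ 7.36 rad/sec.
∠L(j7.36) = −90° − arctan(7.36/13) ≈ -119.53°
PM = 180° + (-119.53°) = 60.47°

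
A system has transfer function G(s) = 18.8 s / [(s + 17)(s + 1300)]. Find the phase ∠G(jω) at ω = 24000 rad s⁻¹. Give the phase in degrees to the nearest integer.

-87°

∠(j24000) = 90.00°
∠(j24000 + 17) = arctan(24000/17) = 89.96°
∠(j24000 + 1300) = arctan(24000/1300) = 86.90°
∠G(j24000) = 90.00° − (89.96° + 86.90°) = -86.86°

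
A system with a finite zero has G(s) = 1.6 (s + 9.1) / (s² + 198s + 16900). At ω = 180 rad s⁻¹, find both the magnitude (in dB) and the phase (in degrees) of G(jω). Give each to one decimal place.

|j180 + 9.1| = √(180² + 9.1²) = 180.2
|(j180)² + 198(j180) + 16900| = |-15500 + j35640| = 3.886e+04
|G(j180)| = 1.6 × 180.2 / 3.886e+04 = 0.0074198
20 log₁₀(0.0074198) = -42.59 dB
∠(j180 + 9.1) = arctan(180/9.1) = 87.11°
∠[(j180)² + 198(j180) + 16900] = ∠[-15500 + j35640] = 113.50°
∠G(j180) = 87.11° − 113.50° = -26.40°

|G| = -42.6 dB, ∠G = -26.4°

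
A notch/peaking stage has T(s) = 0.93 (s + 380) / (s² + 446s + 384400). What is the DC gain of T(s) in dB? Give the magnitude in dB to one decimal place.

T(0) = 0.93 × 380 / 384400 = 0.00091935
20 log₁₀(0.00091935) = -60.73 dB

-60.7 dB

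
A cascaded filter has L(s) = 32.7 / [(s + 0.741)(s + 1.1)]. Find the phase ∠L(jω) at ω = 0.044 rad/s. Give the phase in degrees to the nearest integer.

-6 deg

∠(j0.044 + 0.741) = arctan(0.044/0.741) = 3.40°
∠(j0.044 + 1.1) = arctan(0.044/1.1) = 2.29°
∠L(j0.044) = − (3.40° + 2.29°) = -5.69°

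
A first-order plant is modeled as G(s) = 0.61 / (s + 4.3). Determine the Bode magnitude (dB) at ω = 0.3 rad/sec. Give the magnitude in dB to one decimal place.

-17.0 dB

|j0.3 + 4.3| = √(0.3² + 4.3²) = 4.31
|G(j0.3)| = 0.61 / 4.31 = 0.14152
20 log₁₀(0.14152) = -16.98 dB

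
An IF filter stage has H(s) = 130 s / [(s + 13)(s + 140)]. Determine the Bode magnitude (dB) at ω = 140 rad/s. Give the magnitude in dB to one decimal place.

-3.7 dB

|j140| = 140
|j140 + 13| = √(140² + 13²) = 140.6
|j140 + 140| = √(140² + 140²) = 198
|H(j140)| = 130 × 140 / (140.6 × 198) = 0.65379
20 log₁₀(0.65379) = -3.69 dB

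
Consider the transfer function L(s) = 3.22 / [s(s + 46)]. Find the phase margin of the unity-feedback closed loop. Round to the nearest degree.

Gain crossover: |L(jω)| = 1 at ω ≈ 0.07 rad s⁻¹.
∠L(j0.07) = −90° − arctan(0.07/46) ≈ -90.09°
PM = 180° + (-90.09°) = 89.91°

90 deg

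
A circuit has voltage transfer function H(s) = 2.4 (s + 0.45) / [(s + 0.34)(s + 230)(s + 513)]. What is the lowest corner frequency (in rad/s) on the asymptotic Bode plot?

Break frequencies occur at each pole and zero magnitude: 0.34 rad/s, 0.45 rad/s, 230 rad/s, 513 rad/s.
The lowest is 0.34 rad/s.

0.34 rad/s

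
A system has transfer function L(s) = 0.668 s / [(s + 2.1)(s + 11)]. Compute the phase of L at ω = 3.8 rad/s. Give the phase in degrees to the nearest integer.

∠(j3.8) = 90.00°
∠(j3.8 + 2.1) = arctan(3.8/2.1) = 61.07°
∠(j3.8 + 11) = arctan(3.8/11) = 19.06°
∠L(j3.8) = 90.00° − (61.07° + 19.06°) = 9.87°

10 deg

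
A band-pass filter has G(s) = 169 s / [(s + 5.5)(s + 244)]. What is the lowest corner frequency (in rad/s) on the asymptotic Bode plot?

Break frequencies occur at each pole and zero magnitude: 5.5 rad/s, 244 rad/s.
The lowest is 5.5 rad/s.

5.5 rad/s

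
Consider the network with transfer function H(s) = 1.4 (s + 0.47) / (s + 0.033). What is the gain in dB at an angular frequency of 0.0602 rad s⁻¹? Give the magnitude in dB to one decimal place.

|j0.0602 + 0.47| = √(0.0602² + 0.47²) = 0.4738
|j0.0602 + 0.033| = √(0.0602² + 0.033²) = 0.06865
|H(j0.0602)| = 1.4 × 0.4738 / 0.06865 = 9.6629
20 log₁₀(9.6629) = 19.70 dB

19.7 dB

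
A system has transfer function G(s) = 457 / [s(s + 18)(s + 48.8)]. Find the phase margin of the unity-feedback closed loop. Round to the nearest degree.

Gain crossover: |G(jω)| = 1 at ω ≈ 0.52 rad/sec.
∠G(j0.52) = −90° − arctan(0.52/18) − arctan(0.52/48.8) ≈ -92.27°
PM = 180° + (-92.27°) = 87.73°

88°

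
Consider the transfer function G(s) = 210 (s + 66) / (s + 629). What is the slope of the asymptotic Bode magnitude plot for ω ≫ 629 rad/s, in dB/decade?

With 1 zero and 1 pole, the high-frequency asymptotic slope is 20 × (1 − 1) = 0 dB/decade.

0 dB/decade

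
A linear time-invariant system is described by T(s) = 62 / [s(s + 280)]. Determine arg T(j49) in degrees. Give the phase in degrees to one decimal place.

∠(j49 + 280) = arctan(49/280) = 9.93°
∠(j49) = 90.00°
∠T(j49) = − (9.93° + 90.00°) = -99.93°

-99.9 deg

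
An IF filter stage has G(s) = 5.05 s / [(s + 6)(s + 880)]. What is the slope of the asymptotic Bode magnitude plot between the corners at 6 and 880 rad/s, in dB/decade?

0 dB/decade

In this band the factors already past their corner are: 1 differentiator zero, pole at 6; net slope = 0 dB/decade.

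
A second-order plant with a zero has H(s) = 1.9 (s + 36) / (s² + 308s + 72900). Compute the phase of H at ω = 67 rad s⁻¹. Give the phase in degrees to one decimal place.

∠(j67 + 36) = arctan(67/36) = 61.75°
∠[(j67)² + 308(j67) + 72900] = ∠[68411 + j20636] = 16.79°
∠H(j67) = 61.75° − 16.79° = 44.96°

45.0°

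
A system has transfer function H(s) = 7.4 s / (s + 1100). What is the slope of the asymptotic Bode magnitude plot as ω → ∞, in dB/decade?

0 dB/decade

With 1 zero and 1 pole, the high-frequency asymptotic slope is 20 × (1 − 1) = 0 dB/decade.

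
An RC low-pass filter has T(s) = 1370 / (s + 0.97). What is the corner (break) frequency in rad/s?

The single real pole at s = −0.97 gives a corner at ω = 0.97 rad/s.

0.97 rad/s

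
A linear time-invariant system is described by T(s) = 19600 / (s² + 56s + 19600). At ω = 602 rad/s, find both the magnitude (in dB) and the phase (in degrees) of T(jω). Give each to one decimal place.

|T| = -24.9 dB, ∠T = -174.4°

|(j602)² + 56(j602) + 19600| = |-3.428e+05 + j33712| = 3.445e+05
|T(j602)| = 19600 / 3.445e+05 = 0.056901
20 log₁₀(0.056901) = -24.90 dB
∠[(j602)² + 56(j602) + 19600] = ∠[-3.428e+05 + j33712] = 174.38°
∠T(j602) = −174.38° = -174.38°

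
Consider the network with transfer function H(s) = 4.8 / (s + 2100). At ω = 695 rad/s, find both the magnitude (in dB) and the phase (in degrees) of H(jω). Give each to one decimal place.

|j695 + 2100| = √(695² + 2100²) = 2212
|H(j695)| = 4.8 / 2212 = 0.00217
20 log₁₀(0.00217) = -53.27 dB
∠(j695 + 2100) = arctan(695/2100) = 18.31°
∠H(j695) = −18.31° = -18.31°

|H| = -53.3 dB, ∠H = -18.3°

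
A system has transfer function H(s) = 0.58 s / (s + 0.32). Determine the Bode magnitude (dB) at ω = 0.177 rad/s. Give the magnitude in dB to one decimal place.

|j0.177| = 0.177
|j0.177 + 0.32| = √(0.177² + 0.32²) = 0.3657
|H(j0.177)| = 0.58 × 0.177 / 0.3657 = 0.28073
20 log₁₀(0.28073) = -11.03 dB

-11.0 dB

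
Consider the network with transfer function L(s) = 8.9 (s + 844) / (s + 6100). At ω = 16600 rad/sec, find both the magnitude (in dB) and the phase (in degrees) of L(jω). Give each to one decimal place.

|L| = 18.4 dB, ∠L = 17.3°

|j16600 + 844| = √(16600² + 844²) = 1.662e+04
|j16600 + 6100| = √(16600² + 6100²) = 1.769e+04
|L(j16600)| = 8.9 × 1.662e+04 / 1.769e+04 = 8.3646
20 log₁₀(8.3646) = 18.45 dB
∠(j16600 + 844) = arctan(16600/844) = 87.09°
∠(j16600 + 6100) = arctan(16600/6100) = 69.82°
∠L(j16600) = 87.09° − 69.82° = 17.27°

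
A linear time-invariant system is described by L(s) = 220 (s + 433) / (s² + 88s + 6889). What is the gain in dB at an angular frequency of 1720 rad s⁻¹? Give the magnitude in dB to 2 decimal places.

-17.59 dB

|j1720 + 433| = √(1720² + 433²) = 1774
|(j1720)² + 88(j1720) + 6889| = |-2.9515e+06 + j1.5136e+05| = 2.955e+06
|L(j1720)| = 220 × 1774 / 2.955e+06 = 0.13203
20 log₁₀(0.13203) = -17.586 dB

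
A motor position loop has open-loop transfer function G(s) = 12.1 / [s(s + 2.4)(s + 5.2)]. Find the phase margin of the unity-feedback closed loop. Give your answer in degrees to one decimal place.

59.8 deg

Gain crossover: |G(jω)| = 1 at ω ≈ 0.895 rad/sec.
∠G(j0.895) = −90° − arctan(0.895/2.4) − arctan(0.895/5.2) ≈ -120.22°
PM = 180° + (-120.22°) = 59.78°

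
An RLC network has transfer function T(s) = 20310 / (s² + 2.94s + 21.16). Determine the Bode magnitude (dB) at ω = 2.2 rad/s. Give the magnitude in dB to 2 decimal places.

61.27 dB

|(j2.2)² + 2.94(j2.2) + 21.16| = |16.32 + j6.468| = 17.55
|T(j2.2)| = 20310 / 17.55 = 1156.9
20 log₁₀(1156.9) = 61.266 dB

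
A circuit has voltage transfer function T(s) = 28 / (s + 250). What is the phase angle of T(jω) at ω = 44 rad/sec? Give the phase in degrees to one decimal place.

∠(j44 + 250) = arctan(44/250) = 9.98°
∠T(j44) = −9.98° = -9.98°

-10.0°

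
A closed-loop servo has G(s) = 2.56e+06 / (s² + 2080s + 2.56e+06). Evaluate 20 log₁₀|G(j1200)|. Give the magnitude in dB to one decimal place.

-0.6 dB

|(j1200)² + 2080(j1200) + 2.56e+06| = |1.12e+06 + j2.496e+06| = 2.736e+06
|G(j1200)| = 2.56e+06 / 2.736e+06 = 0.93575
20 log₁₀(0.93575) = -0.58 dB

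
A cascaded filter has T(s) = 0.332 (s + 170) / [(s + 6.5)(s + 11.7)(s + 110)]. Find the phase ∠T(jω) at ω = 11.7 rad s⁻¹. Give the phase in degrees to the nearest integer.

∠(j11.7 + 170) = arctan(11.7/170) = 3.94°
∠(j11.7 + 6.5) = arctan(11.7/6.5) = 60.95°
∠(j11.7 + 11.7) = arctan(11.7/11.7) = 45.00°
∠(j11.7 + 110) = arctan(11.7/110) = 6.07°
∠T(j11.7) = 3.94° − (60.95° + 45.00° + 6.07°) = -108.08°

-108°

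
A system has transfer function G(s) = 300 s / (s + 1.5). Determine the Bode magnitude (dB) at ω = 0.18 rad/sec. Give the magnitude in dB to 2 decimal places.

|j0.18| = 0.18
|j0.18 + 1.5| = √(0.18² + 1.5²) = 1.511
|G(j0.18)| = 300 × 0.18 / 1.511 = 35.744
20 log₁₀(35.744) = 31.064 dB

31.06 dB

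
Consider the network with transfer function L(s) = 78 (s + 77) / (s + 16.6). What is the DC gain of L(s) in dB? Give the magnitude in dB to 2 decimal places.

51.17 dB

L(0) = 78 × 77 / 16.6 = 361.81
20 log₁₀(361.81) = 51.170 dB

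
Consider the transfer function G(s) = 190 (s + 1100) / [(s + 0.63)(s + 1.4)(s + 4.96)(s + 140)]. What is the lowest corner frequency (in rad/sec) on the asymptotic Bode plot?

0.63 rad/sec

Break frequencies occur at each pole and zero magnitude: 0.63 rad/sec, 1.4 rad/sec, 4.96 rad/sec, 140 rad/sec, 1100 rad/sec.
The lowest is 0.63 rad/sec.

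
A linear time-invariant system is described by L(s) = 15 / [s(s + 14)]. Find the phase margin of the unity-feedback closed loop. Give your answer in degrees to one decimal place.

Gain crossover: |L(jω)| = 1 at ω ≈ 1.07 rad/s.
∠L(j1.07) = −90° − arctan(1.07/14) ≈ -94.36°
PM = 180° + (-94.36°) = 85.64°

85.6°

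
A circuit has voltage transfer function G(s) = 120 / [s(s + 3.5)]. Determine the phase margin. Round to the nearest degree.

18°

Gain crossover: |G(jω)| = 1 at ω ≈ 10.7 rad/sec.
∠G(j10.7) = −90° − arctan(10.7/3.5) ≈ -161.85°
PM = 180° + (-161.85°) = 18.15°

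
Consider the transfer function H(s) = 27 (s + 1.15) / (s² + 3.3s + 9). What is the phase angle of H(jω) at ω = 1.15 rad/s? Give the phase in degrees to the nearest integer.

19°

∠(j1.15 + 1.15) = arctan(1.15/1.15) = 45.00°
∠[(j1.15)² + 3.3(j1.15) + 9] = ∠[7.6775 + j3.795] = 26.30°
∠H(j1.15) = 45.00° − 26.30° = 18.70°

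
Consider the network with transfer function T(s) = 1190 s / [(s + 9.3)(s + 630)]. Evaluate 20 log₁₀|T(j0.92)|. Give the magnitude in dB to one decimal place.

|j0.92| = 0.92
|j0.92 + 9.3| = √(0.92² + 9.3²) = 9.345
|j0.92 + 630| = √(0.92² + 630²) = 630
|T(j0.92)| = 1190 × 0.92 / (9.345 × 630) = 0.18595
20 log₁₀(0.18595) = -14.61 dB

-14.6 dB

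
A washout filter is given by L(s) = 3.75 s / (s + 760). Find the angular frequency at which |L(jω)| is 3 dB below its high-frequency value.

760 rad/s

For a single-pole high-pass, the −3 dB point is at the pole: ω = 760 rad/s.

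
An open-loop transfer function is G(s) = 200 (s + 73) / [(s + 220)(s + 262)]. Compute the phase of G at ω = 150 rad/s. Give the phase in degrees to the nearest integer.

∠(j150 + 73) = arctan(150/73) = 64.05°
∠(j150 + 220) = arctan(150/220) = 34.29°
∠(j150 + 262) = arctan(150/262) = 29.79°
∠G(j150) = 64.05° − (34.29° + 29.79°) = -0.03°

-0°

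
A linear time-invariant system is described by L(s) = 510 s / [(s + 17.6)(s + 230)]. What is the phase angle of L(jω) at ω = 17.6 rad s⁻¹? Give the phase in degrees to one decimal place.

∠(j17.6) = 90.00°
∠(j17.6 + 17.6) = arctan(17.6/17.6) = 45.00°
∠(j17.6 + 230) = arctan(17.6/230) = 4.38°
∠L(j17.6) = 90.00° − (45.00° + 4.38°) = 40.62°

40.6°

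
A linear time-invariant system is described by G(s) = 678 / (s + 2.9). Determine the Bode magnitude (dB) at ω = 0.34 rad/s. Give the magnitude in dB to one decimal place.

|j0.34 + 2.9| = √(0.34² + 2.9²) = 2.92
|G(j0.34)| = 678 / 2.92 = 232.2
20 log₁₀(232.2) = 47.32 dB

47.3 dB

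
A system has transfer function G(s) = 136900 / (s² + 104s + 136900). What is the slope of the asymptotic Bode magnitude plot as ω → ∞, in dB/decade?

With 0 zeros and 2 poles, the high-frequency asymptotic slope is 20 × (0 − 2) = -40 dB/decade.

-40 dB/decade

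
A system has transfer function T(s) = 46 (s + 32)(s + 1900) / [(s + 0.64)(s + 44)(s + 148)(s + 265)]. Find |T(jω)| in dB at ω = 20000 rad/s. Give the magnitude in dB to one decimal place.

-138.7 dB

|j20000 + 32| = √(20000² + 32²) = 2e+04
|j20000 + 1900| = √(20000² + 1900²) = 2.009e+04
|j20000 + 0.64| = √(20000² + 0.64²) = 2e+04
|j20000 + 44| = √(20000² + 44²) = 2e+04
|j20000 + 148| = √(20000² + 148²) = 2e+04
|j20000 + 265| = √(20000² + 265²) = 2e+04
|T(j20000)| = 46 × 2e+04 × 2.009e+04 / (2e+04 × 2e+04 × 2e+04 × 2e+04) = 1.155e-07
20 log₁₀(1.155e-07) = -138.75 dB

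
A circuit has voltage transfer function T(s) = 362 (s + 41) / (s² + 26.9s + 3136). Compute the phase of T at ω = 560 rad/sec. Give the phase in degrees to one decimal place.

∠(j560 + 41) = arctan(560/41) = 85.81°
∠[(j560)² + 26.9(j560) + 3136] = ∠[-3.1046e+05 + j15064] = 177.22°
∠T(j560) = 85.81° − 177.22° = -91.41°

-91.4°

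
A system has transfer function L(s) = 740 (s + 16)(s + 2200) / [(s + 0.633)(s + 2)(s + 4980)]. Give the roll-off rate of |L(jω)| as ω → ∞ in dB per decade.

With 2 zeros and 3 poles, the high-frequency asymptotic slope is 20 × (2 − 3) = -20 dB/decade.

-20 dB/decade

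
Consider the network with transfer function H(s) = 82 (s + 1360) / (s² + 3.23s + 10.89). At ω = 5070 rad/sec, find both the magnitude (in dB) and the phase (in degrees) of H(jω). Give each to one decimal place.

|H| = -35.5 dB, ∠H = -105.0°

|j5070 + 1360| = √(5070² + 1360²) = 5249
|(j5070)² + 3.23(j5070) + 10.89| = |-2.5705e+07 + j16376| = 2.57e+07
|H(j5070)| = 82 × 5249 / 2.57e+07 = 0.016745
20 log₁₀(0.016745) = -35.52 dB
∠(j5070 + 1360) = arctan(5070/1360) = 74.98°
∠[(j5070)² + 3.23(j5070) + 10.89] = ∠[-2.5705e+07 + j16376] = 179.96°
∠H(j5070) = 74.98° − 179.96° = -104.98°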